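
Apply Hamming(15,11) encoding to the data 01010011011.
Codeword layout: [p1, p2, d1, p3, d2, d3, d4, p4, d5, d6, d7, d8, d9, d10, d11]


Parity bits: p1=0, p2=0, p3=1, p4=0

000110100011011


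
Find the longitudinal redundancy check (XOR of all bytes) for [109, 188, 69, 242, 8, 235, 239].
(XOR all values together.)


XOR chain: 109 ^ 188 ^ 69 ^ 242 ^ 8 ^ 235 ^ 239 = 106

106


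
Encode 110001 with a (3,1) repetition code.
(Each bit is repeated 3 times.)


Each bit -> 3 copies

111111000000000111


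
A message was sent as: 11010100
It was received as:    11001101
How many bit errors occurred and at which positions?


XOR: 00011001

3 error(s) at position(s): 3, 4, 7


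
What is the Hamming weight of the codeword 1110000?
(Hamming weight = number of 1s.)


Counting 1s in 1110000

3


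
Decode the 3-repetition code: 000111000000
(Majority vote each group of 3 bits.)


Groups: 000, 111, 000, 000
Majority votes: 0100

0100


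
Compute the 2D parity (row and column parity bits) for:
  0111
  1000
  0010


Row parities: 111
Column parities: 1101

Row P: 111, Col P: 1101, Corner: 1


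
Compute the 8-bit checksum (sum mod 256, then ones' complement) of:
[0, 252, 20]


Sum = 272 mod 256 = 16
Complement = 239

239


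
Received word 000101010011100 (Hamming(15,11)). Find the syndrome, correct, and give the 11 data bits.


Syndrome = 0: no error detected

Data: 00100011100 (no errors)


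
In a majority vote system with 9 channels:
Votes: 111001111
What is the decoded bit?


Ones: 7 out of 9
Threshold: 5

1 (7/9 voted 1)


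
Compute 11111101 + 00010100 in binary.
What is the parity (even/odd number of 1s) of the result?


11111101 = 253
00010100 = 20
Sum = 273 = 100010001
1s count = 3

odd parity (3 ones in 100010001)


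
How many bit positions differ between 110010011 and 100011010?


XOR: 010001001
Count of 1s: 3

3


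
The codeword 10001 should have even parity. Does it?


Number of 1s: 2

Yes, parity is correct (2 ones)


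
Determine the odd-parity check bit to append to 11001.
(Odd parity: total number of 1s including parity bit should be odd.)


Number of 1s in data: 3
Parity bit: 0

0


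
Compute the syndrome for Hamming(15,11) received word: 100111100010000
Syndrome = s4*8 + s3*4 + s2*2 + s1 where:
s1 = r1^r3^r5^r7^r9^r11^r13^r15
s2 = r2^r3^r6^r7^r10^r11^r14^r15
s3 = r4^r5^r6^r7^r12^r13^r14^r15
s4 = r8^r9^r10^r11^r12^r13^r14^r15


s1=0, s2=1, s3=0, s4=1

Syndrome = 10 (error at position 10)


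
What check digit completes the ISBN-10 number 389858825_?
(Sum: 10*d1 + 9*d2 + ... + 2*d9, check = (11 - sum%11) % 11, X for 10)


Weighted sum: 348
348 mod 11 = 7

Check digit: 4


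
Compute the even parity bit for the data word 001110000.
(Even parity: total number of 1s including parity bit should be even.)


Number of 1s in data: 3
Parity bit: 1

1


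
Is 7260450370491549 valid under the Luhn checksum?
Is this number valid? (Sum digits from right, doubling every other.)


Luhn sum = 72
72 mod 10 = 2

Invalid (Luhn sum mod 10 = 2)


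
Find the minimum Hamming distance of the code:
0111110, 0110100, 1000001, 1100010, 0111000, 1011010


Comparing all pairs, minimum distance: 2
Can detect 1 errors, correct 0 errors

2


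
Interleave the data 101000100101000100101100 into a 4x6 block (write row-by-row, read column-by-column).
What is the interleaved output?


Matrix:
  101000
  100101
  000100
  101100
Read columns: 110100001001011100000100

110100001001011100000100


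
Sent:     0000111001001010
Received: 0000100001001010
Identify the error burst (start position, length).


XOR: 0000011000000000

Burst at position 5, length 2


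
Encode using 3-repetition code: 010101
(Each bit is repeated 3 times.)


Each bit -> 3 copies

000111000111000111


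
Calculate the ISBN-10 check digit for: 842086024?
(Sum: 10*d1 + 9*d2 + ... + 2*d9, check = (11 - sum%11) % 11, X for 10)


Weighted sum: 224
224 mod 11 = 4

Check digit: 7


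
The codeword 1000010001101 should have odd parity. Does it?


Number of 1s: 5

Yes, parity is correct (5 ones)


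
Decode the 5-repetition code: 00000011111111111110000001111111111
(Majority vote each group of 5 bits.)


Groups: 00000, 01111, 11111, 11110, 00000, 11111, 11111
Majority votes: 0111011

0111011


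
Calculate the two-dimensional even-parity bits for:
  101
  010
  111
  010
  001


Row parities: 01111
Column parities: 011

Row P: 01111, Col P: 011, Corner: 0


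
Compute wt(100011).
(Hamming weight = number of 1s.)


Counting 1s in 100011

3


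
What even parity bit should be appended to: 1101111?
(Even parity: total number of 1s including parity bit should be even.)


Number of 1s in data: 6
Parity bit: 0

0


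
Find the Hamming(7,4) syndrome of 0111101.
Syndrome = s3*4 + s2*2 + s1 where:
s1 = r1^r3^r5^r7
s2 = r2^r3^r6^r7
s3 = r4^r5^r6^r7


s1=1, s2=1, s3=1

Syndrome = 7 (error at position 7)


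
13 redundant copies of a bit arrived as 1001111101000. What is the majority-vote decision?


Ones: 7 out of 13
Threshold: 7

1 (7/13 voted 1)


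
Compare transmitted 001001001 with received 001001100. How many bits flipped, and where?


XOR: 000000101

2 error(s) at position(s): 6, 8


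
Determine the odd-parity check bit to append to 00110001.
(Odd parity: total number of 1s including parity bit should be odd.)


Number of 1s in data: 3
Parity bit: 0

0


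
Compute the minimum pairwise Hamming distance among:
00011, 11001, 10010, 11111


Comparing all pairs, minimum distance: 2
Can detect 1 errors, correct 0 errors

2


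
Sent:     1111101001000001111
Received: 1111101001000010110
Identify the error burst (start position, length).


XOR: 0000000000000011001

Burst at position 14, length 5


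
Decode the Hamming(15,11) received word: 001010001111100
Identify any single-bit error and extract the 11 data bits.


Syndrome = 15: error at position 15

Data: 11001111101 (corrected bit 15)


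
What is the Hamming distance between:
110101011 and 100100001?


XOR: 010001010
Count of 1s: 3

3


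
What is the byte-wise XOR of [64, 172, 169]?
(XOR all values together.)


XOR chain: 64 ^ 172 ^ 169 = 69

69


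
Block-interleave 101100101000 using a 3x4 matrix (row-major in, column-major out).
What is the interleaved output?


Matrix:
  1011
  0010
  1000
Read columns: 101000110100

101000110100


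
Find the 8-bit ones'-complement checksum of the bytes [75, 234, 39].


Sum = 348 mod 256 = 92
Complement = 163

163


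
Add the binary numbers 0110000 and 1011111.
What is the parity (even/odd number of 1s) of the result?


0110000 = 48
1011111 = 95
Sum = 143 = 10001111
1s count = 5

odd parity (5 ones in 10001111)


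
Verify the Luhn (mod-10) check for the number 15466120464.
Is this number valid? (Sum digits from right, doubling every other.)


Luhn sum = 30
30 mod 10 = 0

Valid (Luhn sum mod 10 = 0)


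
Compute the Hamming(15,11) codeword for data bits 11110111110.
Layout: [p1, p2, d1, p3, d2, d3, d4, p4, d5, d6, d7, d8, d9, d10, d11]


Parity bits: p1=1, p2=0, p3=0, p4=1

101011110111110


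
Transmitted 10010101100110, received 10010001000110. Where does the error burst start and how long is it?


XOR: 00000100100000

Burst at position 5, length 4


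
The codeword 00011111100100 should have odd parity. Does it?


Number of 1s: 7

Yes, parity is correct (7 ones)


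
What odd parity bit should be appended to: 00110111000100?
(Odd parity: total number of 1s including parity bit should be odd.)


Number of 1s in data: 6
Parity bit: 1

1


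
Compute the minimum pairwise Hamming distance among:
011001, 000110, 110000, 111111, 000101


Comparing all pairs, minimum distance: 2
Can detect 1 errors, correct 0 errors

2


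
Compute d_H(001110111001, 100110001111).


XOR: 101000110110
Count of 1s: 6

6


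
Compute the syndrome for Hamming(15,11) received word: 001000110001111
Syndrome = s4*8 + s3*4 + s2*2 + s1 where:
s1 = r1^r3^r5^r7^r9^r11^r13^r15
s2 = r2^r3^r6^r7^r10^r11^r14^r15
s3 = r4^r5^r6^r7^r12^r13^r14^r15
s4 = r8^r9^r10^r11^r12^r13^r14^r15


s1=0, s2=0, s3=1, s4=1

Syndrome = 12 (error at position 12)


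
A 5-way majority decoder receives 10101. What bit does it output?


Ones: 3 out of 5
Threshold: 3

1 (3/5 voted 1)


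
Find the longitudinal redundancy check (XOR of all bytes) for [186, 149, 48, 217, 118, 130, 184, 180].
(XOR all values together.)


XOR chain: 186 ^ 149 ^ 48 ^ 217 ^ 118 ^ 130 ^ 184 ^ 180 = 62

62


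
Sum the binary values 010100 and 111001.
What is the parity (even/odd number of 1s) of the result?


010100 = 20
111001 = 57
Sum = 77 = 1001101
1s count = 4

even parity (4 ones in 1001101)


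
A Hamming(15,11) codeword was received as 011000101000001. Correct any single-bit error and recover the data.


Syndrome = 0: no error detected

Data: 10011000001 (no errors)


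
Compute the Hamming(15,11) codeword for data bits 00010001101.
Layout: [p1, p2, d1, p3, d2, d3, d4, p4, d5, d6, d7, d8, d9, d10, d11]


Parity bits: p1=1, p2=0, p3=0, p4=1

100000110001101


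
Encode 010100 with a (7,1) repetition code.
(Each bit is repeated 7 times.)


Each bit -> 7 copies

000000011111110000000111111100000000000000


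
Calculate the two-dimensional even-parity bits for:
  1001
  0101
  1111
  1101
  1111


Row parities: 00010
Column parities: 0001

Row P: 00010, Col P: 0001, Corner: 1


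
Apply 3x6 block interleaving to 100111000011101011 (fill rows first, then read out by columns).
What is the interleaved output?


Matrix:
  100111
  000011
  101011
Read columns: 101000001100111111

101000001100111111


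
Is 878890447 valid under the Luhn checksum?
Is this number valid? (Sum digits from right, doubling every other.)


Luhn sum = 56
56 mod 10 = 6

Invalid (Luhn sum mod 10 = 6)


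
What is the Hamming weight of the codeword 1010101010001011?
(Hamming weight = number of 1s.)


Counting 1s in 1010101010001011

8


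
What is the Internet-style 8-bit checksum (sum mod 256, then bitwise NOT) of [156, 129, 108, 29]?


Sum = 422 mod 256 = 166
Complement = 89

89


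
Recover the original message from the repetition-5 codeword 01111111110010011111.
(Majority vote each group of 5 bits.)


Groups: 01111, 11111, 00100, 11111
Majority votes: 1101

1101


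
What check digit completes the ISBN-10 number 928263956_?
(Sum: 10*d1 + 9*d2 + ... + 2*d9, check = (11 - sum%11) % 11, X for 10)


Weighted sum: 300
300 mod 11 = 3

Check digit: 8


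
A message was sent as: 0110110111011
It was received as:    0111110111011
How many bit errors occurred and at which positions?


XOR: 0001000000000

1 error(s) at position(s): 3


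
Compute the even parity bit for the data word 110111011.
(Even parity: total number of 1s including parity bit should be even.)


Number of 1s in data: 7
Parity bit: 1

1


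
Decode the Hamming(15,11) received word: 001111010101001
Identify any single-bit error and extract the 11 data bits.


Syndrome = 5: error at position 5

Data: 10100101001 (corrected bit 5)


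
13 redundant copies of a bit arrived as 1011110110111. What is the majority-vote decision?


Ones: 10 out of 13
Threshold: 7

1 (10/13 voted 1)


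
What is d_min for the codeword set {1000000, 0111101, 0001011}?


Comparing all pairs, minimum distance: 4
Can detect 3 errors, correct 1 errors

4


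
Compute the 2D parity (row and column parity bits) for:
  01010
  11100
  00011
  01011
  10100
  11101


Row parities: 010100
Column parities: 10111

Row P: 010100, Col P: 10111, Corner: 0


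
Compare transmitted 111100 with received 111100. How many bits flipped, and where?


XOR: 000000

0 errors (received matches sent)


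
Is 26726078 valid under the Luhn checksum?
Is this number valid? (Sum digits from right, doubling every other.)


Luhn sum = 33
33 mod 10 = 3

Invalid (Luhn sum mod 10 = 3)


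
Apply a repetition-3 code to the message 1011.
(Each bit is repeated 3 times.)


Each bit -> 3 copies

111000111111


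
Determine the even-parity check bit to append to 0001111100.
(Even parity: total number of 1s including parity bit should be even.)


Number of 1s in data: 5
Parity bit: 1

1


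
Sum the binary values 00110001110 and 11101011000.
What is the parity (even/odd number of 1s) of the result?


00110001110 = 398
11101011000 = 1880
Sum = 2278 = 100011100110
1s count = 6

even parity (6 ones in 100011100110)


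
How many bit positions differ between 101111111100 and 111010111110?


XOR: 010101000010
Count of 1s: 4

4


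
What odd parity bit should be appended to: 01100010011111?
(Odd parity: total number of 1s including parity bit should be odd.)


Number of 1s in data: 8
Parity bit: 1

1


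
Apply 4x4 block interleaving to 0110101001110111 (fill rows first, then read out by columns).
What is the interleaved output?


Matrix:
  0110
  1010
  0111
  0111
Read columns: 0100101111110011

0100101111110011


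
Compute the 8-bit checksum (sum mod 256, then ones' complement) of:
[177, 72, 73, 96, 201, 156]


Sum = 775 mod 256 = 7
Complement = 248

248


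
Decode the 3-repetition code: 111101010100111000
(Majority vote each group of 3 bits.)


Groups: 111, 101, 010, 100, 111, 000
Majority votes: 110010

110010


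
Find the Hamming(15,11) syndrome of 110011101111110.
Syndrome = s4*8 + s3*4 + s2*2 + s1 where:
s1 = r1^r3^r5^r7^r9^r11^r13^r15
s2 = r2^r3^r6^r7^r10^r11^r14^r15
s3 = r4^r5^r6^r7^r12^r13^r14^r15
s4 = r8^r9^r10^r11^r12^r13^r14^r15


s1=0, s2=0, s3=0, s4=0

Syndrome = 0 (no error)


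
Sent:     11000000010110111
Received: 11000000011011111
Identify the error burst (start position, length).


XOR: 00000000001101000

Burst at position 10, length 4


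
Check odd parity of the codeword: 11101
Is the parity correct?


Number of 1s: 4

No, parity error (4 ones)


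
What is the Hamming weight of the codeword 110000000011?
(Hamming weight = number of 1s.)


Counting 1s in 110000000011

4


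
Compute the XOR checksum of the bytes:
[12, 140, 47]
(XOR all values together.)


XOR chain: 12 ^ 140 ^ 47 = 175

175


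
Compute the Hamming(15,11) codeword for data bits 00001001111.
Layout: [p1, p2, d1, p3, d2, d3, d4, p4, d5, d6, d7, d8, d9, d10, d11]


Parity bits: p1=1, p2=0, p3=0, p4=1

100000011001111


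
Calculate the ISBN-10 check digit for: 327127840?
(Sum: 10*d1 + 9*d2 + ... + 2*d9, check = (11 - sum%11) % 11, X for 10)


Weighted sum: 202
202 mod 11 = 4

Check digit: 7


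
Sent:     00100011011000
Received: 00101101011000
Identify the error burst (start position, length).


XOR: 00001110000000

Burst at position 4, length 3


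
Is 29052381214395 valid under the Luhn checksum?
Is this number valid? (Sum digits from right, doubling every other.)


Luhn sum = 63
63 mod 10 = 3

Invalid (Luhn sum mod 10 = 3)


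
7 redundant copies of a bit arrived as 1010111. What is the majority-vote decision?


Ones: 5 out of 7
Threshold: 4

1 (5/7 voted 1)


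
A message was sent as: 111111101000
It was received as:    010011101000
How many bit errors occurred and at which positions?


XOR: 101100000000

3 error(s) at position(s): 0, 2, 3


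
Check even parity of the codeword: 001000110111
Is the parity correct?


Number of 1s: 6

Yes, parity is correct (6 ones)


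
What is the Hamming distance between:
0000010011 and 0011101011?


XOR: 0011111000
Count of 1s: 5

5


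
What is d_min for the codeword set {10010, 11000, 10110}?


Comparing all pairs, minimum distance: 1
Can detect 0 errors, correct 0 errors

1


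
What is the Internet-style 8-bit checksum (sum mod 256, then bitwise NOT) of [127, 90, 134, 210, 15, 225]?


Sum = 801 mod 256 = 33
Complement = 222

222


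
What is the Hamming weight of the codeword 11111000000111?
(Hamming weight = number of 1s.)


Counting 1s in 11111000000111

8


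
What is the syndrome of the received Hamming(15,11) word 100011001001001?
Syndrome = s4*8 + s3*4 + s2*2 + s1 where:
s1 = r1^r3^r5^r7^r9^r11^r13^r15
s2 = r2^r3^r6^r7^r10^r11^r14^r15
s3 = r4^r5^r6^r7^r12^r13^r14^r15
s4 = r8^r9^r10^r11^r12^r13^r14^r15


s1=0, s2=0, s3=0, s4=1

Syndrome = 8 (error at position 8)


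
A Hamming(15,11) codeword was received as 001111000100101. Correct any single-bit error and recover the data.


Syndrome = 12: error at position 12

Data: 11100101101 (corrected bit 12)


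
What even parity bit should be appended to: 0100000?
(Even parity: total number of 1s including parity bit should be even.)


Number of 1s in data: 1
Parity bit: 1

1


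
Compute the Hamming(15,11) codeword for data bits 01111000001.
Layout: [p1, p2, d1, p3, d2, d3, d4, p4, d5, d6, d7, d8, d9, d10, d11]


Parity bits: p1=0, p2=1, p3=0, p4=0

010011101000001


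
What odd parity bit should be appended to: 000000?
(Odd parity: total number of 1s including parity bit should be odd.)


Number of 1s in data: 0
Parity bit: 1

1


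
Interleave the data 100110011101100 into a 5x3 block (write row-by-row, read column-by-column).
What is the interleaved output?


Matrix:
  100
  110
  011
  101
  100
Read columns: 110110110000110

110110110000110


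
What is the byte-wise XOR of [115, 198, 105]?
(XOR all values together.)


XOR chain: 115 ^ 198 ^ 105 = 220

220


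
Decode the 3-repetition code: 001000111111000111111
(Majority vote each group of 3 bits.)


Groups: 001, 000, 111, 111, 000, 111, 111
Majority votes: 0011011

0011011


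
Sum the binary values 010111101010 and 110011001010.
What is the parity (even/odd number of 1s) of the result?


010111101010 = 1514
110011001010 = 3274
Sum = 4788 = 1001010110100
1s count = 6

even parity (6 ones in 1001010110100)


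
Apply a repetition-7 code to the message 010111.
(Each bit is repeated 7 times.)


Each bit -> 7 copies

000000011111110000000111111111111111111111


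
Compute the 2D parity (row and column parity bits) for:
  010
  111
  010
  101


Row parities: 1110
Column parities: 010

Row P: 1110, Col P: 010, Corner: 1


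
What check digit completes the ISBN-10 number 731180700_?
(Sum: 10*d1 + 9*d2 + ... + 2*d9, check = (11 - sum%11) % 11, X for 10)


Weighted sum: 188
188 mod 11 = 1

Check digit: X


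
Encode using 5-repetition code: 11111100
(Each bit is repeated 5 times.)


Each bit -> 5 copies

1111111111111111111111111111110000000000


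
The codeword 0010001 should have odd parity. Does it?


Number of 1s: 2

No, parity error (2 ones)


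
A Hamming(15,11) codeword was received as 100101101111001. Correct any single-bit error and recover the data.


Syndrome = 15: error at position 15

Data: 00111111000 (corrected bit 15)


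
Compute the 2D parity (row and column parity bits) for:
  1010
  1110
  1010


Row parities: 010
Column parities: 1110

Row P: 010, Col P: 1110, Corner: 1


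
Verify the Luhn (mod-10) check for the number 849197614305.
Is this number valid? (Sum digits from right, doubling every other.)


Luhn sum = 57
57 mod 10 = 7

Invalid (Luhn sum mod 10 = 7)


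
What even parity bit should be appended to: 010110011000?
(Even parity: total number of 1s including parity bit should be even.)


Number of 1s in data: 5
Parity bit: 1

1


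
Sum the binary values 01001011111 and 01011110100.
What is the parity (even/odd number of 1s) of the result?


01001011111 = 607
01011110100 = 756
Sum = 1363 = 10101010011
1s count = 6

even parity (6 ones in 10101010011)


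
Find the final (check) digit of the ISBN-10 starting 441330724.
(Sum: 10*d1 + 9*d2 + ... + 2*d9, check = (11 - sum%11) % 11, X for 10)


Weighted sum: 165
165 mod 11 = 0

Check digit: 0


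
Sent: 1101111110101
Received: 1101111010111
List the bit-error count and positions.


XOR: 0000000100010

2 error(s) at position(s): 7, 11


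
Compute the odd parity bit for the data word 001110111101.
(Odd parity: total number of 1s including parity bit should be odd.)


Number of 1s in data: 8
Parity bit: 1

1


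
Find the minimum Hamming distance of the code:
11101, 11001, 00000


Comparing all pairs, minimum distance: 1
Can detect 0 errors, correct 0 errors

1


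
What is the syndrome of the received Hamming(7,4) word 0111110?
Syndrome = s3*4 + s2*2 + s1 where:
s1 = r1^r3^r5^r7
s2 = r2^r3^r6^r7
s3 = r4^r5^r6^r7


s1=0, s2=1, s3=1

Syndrome = 6 (error at position 6)


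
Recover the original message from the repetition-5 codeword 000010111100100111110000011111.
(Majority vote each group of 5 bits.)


Groups: 00001, 01111, 00100, 11111, 00000, 11111
Majority votes: 010101

010101


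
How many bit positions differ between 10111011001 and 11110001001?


XOR: 01001010000
Count of 1s: 3

3


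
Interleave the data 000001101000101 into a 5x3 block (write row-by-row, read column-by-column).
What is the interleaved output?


Matrix:
  000
  001
  101
  000
  101
Read columns: 001010000001101

001010000001101


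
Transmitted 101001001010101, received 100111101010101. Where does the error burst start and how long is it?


XOR: 001110100000000

Burst at position 2, length 5


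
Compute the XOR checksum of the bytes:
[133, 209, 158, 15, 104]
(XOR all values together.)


XOR chain: 133 ^ 209 ^ 158 ^ 15 ^ 104 = 173

173


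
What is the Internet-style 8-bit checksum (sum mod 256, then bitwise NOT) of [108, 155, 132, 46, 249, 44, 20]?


Sum = 754 mod 256 = 242
Complement = 13

13


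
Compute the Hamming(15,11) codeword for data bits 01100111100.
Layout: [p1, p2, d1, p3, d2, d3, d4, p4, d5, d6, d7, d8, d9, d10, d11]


Parity bits: p1=1, p2=1, p3=0, p4=0

110011000111100


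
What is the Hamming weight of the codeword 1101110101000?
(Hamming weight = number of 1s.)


Counting 1s in 1101110101000

7


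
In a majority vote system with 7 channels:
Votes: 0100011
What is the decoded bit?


Ones: 3 out of 7
Threshold: 4

0 (3/7 voted 1)


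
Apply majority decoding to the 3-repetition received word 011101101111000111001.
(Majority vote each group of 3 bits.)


Groups: 011, 101, 101, 111, 000, 111, 001
Majority votes: 1111010

1111010


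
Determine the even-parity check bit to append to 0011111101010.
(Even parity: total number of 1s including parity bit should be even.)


Number of 1s in data: 8
Parity bit: 0

0


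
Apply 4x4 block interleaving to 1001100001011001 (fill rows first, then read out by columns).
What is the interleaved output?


Matrix:
  1001
  1000
  0101
  1001
Read columns: 1101001000001011

1101001000001011


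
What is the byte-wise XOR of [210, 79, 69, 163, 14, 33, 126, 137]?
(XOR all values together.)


XOR chain: 210 ^ 79 ^ 69 ^ 163 ^ 14 ^ 33 ^ 126 ^ 137 = 163

163


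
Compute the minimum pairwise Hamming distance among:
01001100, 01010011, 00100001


Comparing all pairs, minimum distance: 4
Can detect 3 errors, correct 1 errors

4


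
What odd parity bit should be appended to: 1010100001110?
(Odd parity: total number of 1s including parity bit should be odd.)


Number of 1s in data: 6
Parity bit: 1

1


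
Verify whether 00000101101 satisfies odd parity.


Number of 1s: 4

No, parity error (4 ones)


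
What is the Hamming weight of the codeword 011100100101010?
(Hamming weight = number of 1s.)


Counting 1s in 011100100101010

7


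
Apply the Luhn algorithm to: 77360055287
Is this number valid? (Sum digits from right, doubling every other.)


Luhn sum = 40
40 mod 10 = 0

Valid (Luhn sum mod 10 = 0)


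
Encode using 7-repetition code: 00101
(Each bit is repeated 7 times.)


Each bit -> 7 copies

00000000000000111111100000001111111


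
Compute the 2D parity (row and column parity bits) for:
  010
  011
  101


Row parities: 100
Column parities: 100

Row P: 100, Col P: 100, Corner: 1


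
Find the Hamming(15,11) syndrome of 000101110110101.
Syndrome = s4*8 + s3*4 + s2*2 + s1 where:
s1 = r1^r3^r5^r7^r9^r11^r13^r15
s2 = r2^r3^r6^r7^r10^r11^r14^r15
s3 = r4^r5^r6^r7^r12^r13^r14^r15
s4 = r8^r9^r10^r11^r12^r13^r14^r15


s1=0, s2=1, s3=1, s4=1

Syndrome = 14 (error at position 14)


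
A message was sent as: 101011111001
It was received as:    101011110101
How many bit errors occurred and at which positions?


XOR: 000000001100

2 error(s) at position(s): 8, 9


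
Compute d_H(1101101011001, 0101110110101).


XOR: 1000011101100
Count of 1s: 6

6


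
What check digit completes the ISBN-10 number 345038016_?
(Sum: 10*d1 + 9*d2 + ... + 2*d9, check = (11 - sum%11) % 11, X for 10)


Weighted sum: 179
179 mod 11 = 3

Check digit: 8


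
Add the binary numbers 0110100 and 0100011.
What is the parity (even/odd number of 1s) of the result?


0110100 = 52
0100011 = 35
Sum = 87 = 1010111
1s count = 5

odd parity (5 ones in 1010111)


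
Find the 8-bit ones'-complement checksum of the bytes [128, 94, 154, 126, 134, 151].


Sum = 787 mod 256 = 19
Complement = 236

236


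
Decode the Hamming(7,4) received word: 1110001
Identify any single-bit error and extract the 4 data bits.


Syndrome = 7: error at position 7

Data: 1000 (corrected bit 7)


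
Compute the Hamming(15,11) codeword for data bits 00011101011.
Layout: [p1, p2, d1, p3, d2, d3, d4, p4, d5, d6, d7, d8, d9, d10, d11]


Parity bits: p1=1, p2=0, p3=0, p4=1

100000111101011


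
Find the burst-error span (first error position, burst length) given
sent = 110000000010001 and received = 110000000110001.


XOR: 000000000100000

Burst at position 9, length 1


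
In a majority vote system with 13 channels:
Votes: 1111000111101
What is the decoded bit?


Ones: 9 out of 13
Threshold: 7

1 (9/13 voted 1)


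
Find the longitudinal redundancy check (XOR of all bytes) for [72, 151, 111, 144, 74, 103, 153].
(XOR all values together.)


XOR chain: 72 ^ 151 ^ 111 ^ 144 ^ 74 ^ 103 ^ 153 = 148

148


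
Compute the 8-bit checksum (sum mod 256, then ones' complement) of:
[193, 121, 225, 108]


Sum = 647 mod 256 = 135
Complement = 120

120


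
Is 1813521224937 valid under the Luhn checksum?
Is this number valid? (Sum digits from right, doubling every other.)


Luhn sum = 61
61 mod 10 = 1

Invalid (Luhn sum mod 10 = 1)


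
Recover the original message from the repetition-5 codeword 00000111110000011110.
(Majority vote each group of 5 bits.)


Groups: 00000, 11111, 00000, 11110
Majority votes: 0101

0101


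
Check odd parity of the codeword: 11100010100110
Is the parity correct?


Number of 1s: 7

Yes, parity is correct (7 ones)


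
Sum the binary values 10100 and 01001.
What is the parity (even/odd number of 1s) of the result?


10100 = 20
01001 = 9
Sum = 29 = 11101
1s count = 4

even parity (4 ones in 11101)


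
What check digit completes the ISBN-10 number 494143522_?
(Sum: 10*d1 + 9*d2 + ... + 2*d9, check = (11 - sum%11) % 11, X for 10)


Weighted sum: 229
229 mod 11 = 9

Check digit: 2


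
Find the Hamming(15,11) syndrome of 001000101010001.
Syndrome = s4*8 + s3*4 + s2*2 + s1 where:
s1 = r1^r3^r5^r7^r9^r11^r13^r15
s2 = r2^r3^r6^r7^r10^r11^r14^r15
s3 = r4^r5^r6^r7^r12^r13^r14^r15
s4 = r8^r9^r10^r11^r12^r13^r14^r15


s1=1, s2=0, s3=0, s4=1

Syndrome = 9 (error at position 9)


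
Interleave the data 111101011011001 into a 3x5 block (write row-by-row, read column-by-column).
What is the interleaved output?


Matrix:
  11110
  10110
  11001
Read columns: 111101110110001

111101110110001


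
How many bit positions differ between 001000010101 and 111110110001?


XOR: 110110100100
Count of 1s: 6

6


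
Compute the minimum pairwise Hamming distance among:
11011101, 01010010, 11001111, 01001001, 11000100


Comparing all pairs, minimum distance: 2
Can detect 1 errors, correct 0 errors

2


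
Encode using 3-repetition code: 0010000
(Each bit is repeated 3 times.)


Each bit -> 3 copies

000000111000000000000


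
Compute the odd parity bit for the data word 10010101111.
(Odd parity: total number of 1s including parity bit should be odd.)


Number of 1s in data: 7
Parity bit: 0

0


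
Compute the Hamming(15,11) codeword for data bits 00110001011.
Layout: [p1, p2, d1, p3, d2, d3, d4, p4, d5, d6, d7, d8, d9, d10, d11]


Parity bits: p1=0, p2=0, p3=1, p4=1

000101110001011


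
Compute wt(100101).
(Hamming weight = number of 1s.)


Counting 1s in 100101

3


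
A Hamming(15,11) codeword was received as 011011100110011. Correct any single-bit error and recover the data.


Syndrome = 5: error at position 5

Data: 10110110011 (corrected bit 5)


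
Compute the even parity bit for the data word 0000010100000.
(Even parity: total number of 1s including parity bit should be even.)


Number of 1s in data: 2
Parity bit: 0

0


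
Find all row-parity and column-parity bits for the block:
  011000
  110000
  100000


Row parities: 001
Column parities: 001000

Row P: 001, Col P: 001000, Corner: 1


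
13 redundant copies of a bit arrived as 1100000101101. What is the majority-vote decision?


Ones: 6 out of 13
Threshold: 7

0 (6/13 voted 1)


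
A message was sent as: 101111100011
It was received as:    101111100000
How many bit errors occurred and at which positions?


XOR: 000000000011

2 error(s) at position(s): 10, 11


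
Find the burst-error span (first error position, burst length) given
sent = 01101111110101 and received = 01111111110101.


XOR: 00010000000000

Burst at position 3, length 1


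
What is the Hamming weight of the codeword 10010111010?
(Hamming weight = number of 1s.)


Counting 1s in 10010111010

6


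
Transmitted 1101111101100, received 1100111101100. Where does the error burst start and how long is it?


XOR: 0001000000000

Burst at position 3, length 1


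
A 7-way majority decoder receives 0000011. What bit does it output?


Ones: 2 out of 7
Threshold: 4

0 (2/7 voted 1)


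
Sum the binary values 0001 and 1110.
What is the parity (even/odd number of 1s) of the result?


0001 = 1
1110 = 14
Sum = 15 = 1111
1s count = 4

even parity (4 ones in 1111)


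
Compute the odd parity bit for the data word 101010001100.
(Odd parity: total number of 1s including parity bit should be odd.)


Number of 1s in data: 5
Parity bit: 0

0


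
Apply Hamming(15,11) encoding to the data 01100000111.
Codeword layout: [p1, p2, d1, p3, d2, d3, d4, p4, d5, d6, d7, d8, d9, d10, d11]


Parity bits: p1=1, p2=1, p3=1, p4=1

110111010000111


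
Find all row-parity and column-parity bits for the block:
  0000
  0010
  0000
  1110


Row parities: 0101
Column parities: 1100

Row P: 0101, Col P: 1100, Corner: 0


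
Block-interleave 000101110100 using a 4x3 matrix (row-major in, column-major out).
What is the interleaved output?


Matrix:
  000
  101
  110
  100
Read columns: 011100100100

011100100100


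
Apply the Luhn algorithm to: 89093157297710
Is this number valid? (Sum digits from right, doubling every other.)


Luhn sum = 67
67 mod 10 = 7

Invalid (Luhn sum mod 10 = 7)


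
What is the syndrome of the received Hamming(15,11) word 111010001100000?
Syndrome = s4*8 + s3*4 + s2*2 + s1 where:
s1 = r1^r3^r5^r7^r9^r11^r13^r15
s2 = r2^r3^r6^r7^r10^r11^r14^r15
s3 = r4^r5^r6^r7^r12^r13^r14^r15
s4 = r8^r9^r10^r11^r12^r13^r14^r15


s1=0, s2=1, s3=1, s4=0

Syndrome = 6 (error at position 6)


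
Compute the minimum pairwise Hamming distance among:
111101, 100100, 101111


Comparing all pairs, minimum distance: 2
Can detect 1 errors, correct 0 errors

2


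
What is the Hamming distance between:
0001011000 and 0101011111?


XOR: 0100000111
Count of 1s: 4

4


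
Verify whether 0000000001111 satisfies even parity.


Number of 1s: 4

Yes, parity is correct (4 ones)


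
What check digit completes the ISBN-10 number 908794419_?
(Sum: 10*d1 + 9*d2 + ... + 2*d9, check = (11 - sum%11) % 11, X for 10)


Weighted sum: 314
314 mod 11 = 6

Check digit: 5


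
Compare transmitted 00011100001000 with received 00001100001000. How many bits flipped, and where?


XOR: 00010000000000

1 error(s) at position(s): 3


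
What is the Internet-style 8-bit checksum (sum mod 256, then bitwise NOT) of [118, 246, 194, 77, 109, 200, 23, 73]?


Sum = 1040 mod 256 = 16
Complement = 239

239


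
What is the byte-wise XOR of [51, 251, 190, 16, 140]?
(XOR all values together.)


XOR chain: 51 ^ 251 ^ 190 ^ 16 ^ 140 = 234

234


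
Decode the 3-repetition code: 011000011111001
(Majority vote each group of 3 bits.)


Groups: 011, 000, 011, 111, 001
Majority votes: 10110

10110


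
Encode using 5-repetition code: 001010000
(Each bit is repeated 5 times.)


Each bit -> 5 copies

000000000011111000001111100000000000000000000


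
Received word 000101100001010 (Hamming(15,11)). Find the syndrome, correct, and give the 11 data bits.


Syndrome = 7: error at position 7

Data: 00100001010 (corrected bit 7)


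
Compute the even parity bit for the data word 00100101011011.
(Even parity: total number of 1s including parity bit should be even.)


Number of 1s in data: 7
Parity bit: 1

1


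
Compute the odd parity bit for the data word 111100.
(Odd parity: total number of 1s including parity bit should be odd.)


Number of 1s in data: 4
Parity bit: 1

1


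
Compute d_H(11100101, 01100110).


XOR: 10000011
Count of 1s: 3

3


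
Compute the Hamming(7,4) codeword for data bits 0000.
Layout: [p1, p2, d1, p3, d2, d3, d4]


Parity bits: p1=0, p2=0, p3=0

0000000


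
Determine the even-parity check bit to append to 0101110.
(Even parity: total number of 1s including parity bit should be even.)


Number of 1s in data: 4
Parity bit: 0

0


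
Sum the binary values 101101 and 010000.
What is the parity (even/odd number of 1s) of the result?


101101 = 45
010000 = 16
Sum = 61 = 111101
1s count = 5

odd parity (5 ones in 111101)


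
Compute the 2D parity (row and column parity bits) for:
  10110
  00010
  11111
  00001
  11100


Row parities: 11111
Column parities: 10110

Row P: 11111, Col P: 10110, Corner: 1


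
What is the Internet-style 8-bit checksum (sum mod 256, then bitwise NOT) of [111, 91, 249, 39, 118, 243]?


Sum = 851 mod 256 = 83
Complement = 172

172


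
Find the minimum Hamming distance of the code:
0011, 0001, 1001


Comparing all pairs, minimum distance: 1
Can detect 0 errors, correct 0 errors

1


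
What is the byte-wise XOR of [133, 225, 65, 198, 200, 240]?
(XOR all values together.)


XOR chain: 133 ^ 225 ^ 65 ^ 198 ^ 200 ^ 240 = 219

219


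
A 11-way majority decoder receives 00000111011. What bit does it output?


Ones: 5 out of 11
Threshold: 6

0 (5/11 voted 1)


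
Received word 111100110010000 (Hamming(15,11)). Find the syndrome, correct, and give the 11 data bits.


Syndrome = 0: no error detected

Data: 10010010000 (no errors)


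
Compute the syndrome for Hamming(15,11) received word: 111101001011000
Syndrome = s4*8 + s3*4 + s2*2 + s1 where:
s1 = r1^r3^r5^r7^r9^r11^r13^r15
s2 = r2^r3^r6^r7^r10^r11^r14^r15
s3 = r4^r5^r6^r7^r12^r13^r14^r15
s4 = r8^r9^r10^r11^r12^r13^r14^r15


s1=0, s2=0, s3=1, s4=1

Syndrome = 12 (error at position 12)


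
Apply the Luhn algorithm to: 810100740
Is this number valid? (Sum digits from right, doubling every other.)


Luhn sum = 27
27 mod 10 = 7

Invalid (Luhn sum mod 10 = 7)


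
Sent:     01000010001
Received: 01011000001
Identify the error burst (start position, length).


XOR: 00011010000

Burst at position 3, length 4


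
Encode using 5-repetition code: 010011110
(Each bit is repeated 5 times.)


Each bit -> 5 copies

000001111100000000001111111111111111111100000


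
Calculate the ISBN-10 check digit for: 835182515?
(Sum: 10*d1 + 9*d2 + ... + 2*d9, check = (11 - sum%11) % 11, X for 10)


Weighted sum: 245
245 mod 11 = 3

Check digit: 8


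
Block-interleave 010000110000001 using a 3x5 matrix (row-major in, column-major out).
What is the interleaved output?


Matrix:
  01000
  01100
  00001
Read columns: 000110010000001

000110010000001


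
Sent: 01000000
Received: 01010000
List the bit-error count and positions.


XOR: 00010000

1 error(s) at position(s): 3


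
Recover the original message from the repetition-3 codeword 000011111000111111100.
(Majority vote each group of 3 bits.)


Groups: 000, 011, 111, 000, 111, 111, 100
Majority votes: 0110110

0110110


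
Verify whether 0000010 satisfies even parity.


Number of 1s: 1

No, parity error (1 ones)


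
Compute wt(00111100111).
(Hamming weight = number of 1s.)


Counting 1s in 00111100111

7


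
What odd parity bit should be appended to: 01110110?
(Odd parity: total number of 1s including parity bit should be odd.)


Number of 1s in data: 5
Parity bit: 0

0


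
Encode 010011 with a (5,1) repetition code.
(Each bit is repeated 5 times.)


Each bit -> 5 copies

000001111100000000001111111111


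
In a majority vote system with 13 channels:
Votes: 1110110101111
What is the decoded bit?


Ones: 10 out of 13
Threshold: 7

1 (10/13 voted 1)


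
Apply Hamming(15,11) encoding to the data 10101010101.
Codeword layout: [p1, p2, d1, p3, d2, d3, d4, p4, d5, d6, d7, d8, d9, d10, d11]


Parity bits: p1=1, p2=0, p3=1, p4=0

101101001010101


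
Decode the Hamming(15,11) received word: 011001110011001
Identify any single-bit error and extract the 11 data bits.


Syndrome = 0: no error detected

Data: 10110011001 (no errors)


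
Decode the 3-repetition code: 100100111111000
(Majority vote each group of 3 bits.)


Groups: 100, 100, 111, 111, 000
Majority votes: 00110

00110


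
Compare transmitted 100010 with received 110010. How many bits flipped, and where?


XOR: 010000

1 error(s) at position(s): 1


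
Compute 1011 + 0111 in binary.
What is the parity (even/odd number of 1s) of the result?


1011 = 11
0111 = 7
Sum = 18 = 10010
1s count = 2

even parity (2 ones in 10010)


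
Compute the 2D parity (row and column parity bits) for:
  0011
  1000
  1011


Row parities: 011
Column parities: 0000

Row P: 011, Col P: 0000, Corner: 0


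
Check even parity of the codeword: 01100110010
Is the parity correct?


Number of 1s: 5

No, parity error (5 ones)


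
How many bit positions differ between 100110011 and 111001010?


XOR: 011111001
Count of 1s: 6

6


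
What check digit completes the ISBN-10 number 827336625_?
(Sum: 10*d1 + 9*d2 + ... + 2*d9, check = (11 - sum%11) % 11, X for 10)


Weighted sum: 263
263 mod 11 = 10

Check digit: 1


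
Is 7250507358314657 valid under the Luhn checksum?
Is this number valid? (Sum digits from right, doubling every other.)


Luhn sum = 55
55 mod 10 = 5

Invalid (Luhn sum mod 10 = 5)


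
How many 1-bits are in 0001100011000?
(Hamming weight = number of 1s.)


Counting 1s in 0001100011000

4


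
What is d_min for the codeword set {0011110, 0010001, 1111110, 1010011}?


Comparing all pairs, minimum distance: 2
Can detect 1 errors, correct 0 errors

2


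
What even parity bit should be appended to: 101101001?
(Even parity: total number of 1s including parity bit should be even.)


Number of 1s in data: 5
Parity bit: 1

1


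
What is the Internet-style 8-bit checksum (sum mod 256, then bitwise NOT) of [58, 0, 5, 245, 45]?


Sum = 353 mod 256 = 97
Complement = 158

158
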